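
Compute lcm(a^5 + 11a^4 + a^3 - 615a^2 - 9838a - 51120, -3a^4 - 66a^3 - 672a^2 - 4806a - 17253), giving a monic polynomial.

By polynomial division,
  a^5 + 11a^4 + a^3 - 615a^2 - 9838a - 51120 = (-(1/3)a + 11/3)(-3a^4 - 66a^3 - 672a^2 - 4806a - 17253) + (19a^3 + 247a^2 + 2033a + 12141)
  -3a^4 - 66a^3 - 672a^2 - 4806a - 17253 = (-(3/19)a - 27/19)(19a^3 + 247a^2 + 2033a + 12141) + (0)
Last nonzero remainder: 19a^3 + 247a^2 + 2033a + 12141. Dividing through by 19 gives the monic gcd a^3 + 13a^2 + 107a + 639.
Then lcm(f, g) = f·g / gcd(f, g); expanding and making the result monic gives the answer.

a^6 + 20a^5 + 100a^4 - 606a^3 - 15373a^2 - 139662a - 460080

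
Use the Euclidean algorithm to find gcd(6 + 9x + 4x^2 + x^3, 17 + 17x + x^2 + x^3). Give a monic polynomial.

1 + x

Euclidean algorithm in ℚ[x]:
  x^3 + 4x^2 + 9x + 6 = (x^3 + x^2 + 17x + 17) + (3x^2 - 8x - 11)
  x^3 + x^2 + 17x + 17 = ((1/3)x + 11/9)(3x^2 - 8x - 11) + ((274/9)x + 274/9)
  3x^2 - 8x - 11 = ((27/274)x - 99/274)((274/9)x + 274/9) + (0)
Last nonzero remainder: (274/9)x + 274/9. Dividing through by 274/9 gives the monic gcd x + 1.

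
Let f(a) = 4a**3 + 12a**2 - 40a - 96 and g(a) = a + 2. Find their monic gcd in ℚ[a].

a + 2

Apply the Euclidean algorithm:
  4a**3 + 12a**2 - 40a - 96 = (4a**2 + 4a - 48)(a + 2) + (0)
The last nonzero remainder a + 2 is already monic.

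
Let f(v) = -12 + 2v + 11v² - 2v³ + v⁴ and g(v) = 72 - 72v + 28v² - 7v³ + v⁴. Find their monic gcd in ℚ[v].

12 - 2v + v²

Repeated division with remainder:
  v⁴ - 2v³ + 11v² + 2v - 12 = (v⁴ - 7v³ + 28v² - 72v + 72) + (5v³ - 17v² + 74v - 84)
  v⁴ - 7v³ + 28v² - 72v + 72 = ((1/5)v - 18/25)(5v³ - 17v² + 74v - 84) + ((24/25)v² - (48/25)v + 288/25)
  5v³ - 17v² + 74v - 84 = ((125/24)v - 175/24)((24/25)v² - (48/25)v + 288/25) + (0)
Last nonzero remainder: (24/25)v² - (48/25)v + 288/25. Dividing through by 24/25 gives the monic gcd v² - 2v + 12.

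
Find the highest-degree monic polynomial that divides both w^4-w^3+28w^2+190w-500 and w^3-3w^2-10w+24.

w-2

By polynomial division,
  w^4-w^3+28w^2+190w-500 = (w+2)(w^3-3w^2-10w+24) + (44w^2+186w-548)
  w^3-3w^2-10w+24 = ((1/44)w-159/968)(44w^2+186w-548) + ((15975/484)w-15975/242)
  44w^2+186w-548 = ((21296/15975)w+132616/15975)((15975/484)w-15975/242) + (0)
Last nonzero remainder: (15975/484)w-15975/242. Dividing through by 15975/484 gives the monic gcd w-2.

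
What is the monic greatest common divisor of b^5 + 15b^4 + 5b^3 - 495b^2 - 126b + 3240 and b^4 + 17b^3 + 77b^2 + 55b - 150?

By polynomial division,
  b^5 + 15b^4 + 5b^3 - 495b^2 - 126b + 3240 = (b - 2)(b^4 + 17b^3 + 77b^2 + 55b - 150) + (-38b^3 - 396b^2 + 134b + 2940)
  b^4 + 17b^3 + 77b^2 + 55b - 150 = (-(1/38)b - 125/722)(-38b^3 - 396b^2 + 134b + 2940) + ((4320/361)b^2 + (56160/361)b + 129600/361)
  -38b^3 - 396b^2 + 134b + 2940 = (-(6859/2160)b + 17689/2160)((4320/361)b^2 + (56160/361)b + 129600/361) + (0)
Last nonzero remainder: (4320/361)b^2 + (56160/361)b + 129600/361. Dividing through by 4320/361 gives the monic gcd b^2 + 13b + 30.

b^2 + 13b + 30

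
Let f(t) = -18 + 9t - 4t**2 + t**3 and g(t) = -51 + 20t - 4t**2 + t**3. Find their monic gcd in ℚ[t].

Euclidean algorithm in ℚ[t]:
  t**3 - 4t**2 + 9t - 18 = (t**3 - 4t**2 + 20t - 51) + (-11t + 33)
  t**3 - 4t**2 + 20t - 51 = (-(1/11)t**2 + (1/11)t - 17/11)(-11t + 33) + (0)
Last nonzero remainder: -11t + 33. Dividing through by -11 gives the monic gcd t - 3.

-3 + t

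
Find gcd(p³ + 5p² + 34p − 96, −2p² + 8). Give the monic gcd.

Apply the Euclidean algorithm:
  p³ + 5p² + 34p − 96 = (−(1/2)p − 5/2)(−2p² + 8) + (38p − 76)
  −2p² + 8 = (−(1/19)p − 2/19)(38p − 76) + (0)
Last nonzero remainder: 38p − 76. Dividing through by 38 gives the monic gcd p − 2.

p − 2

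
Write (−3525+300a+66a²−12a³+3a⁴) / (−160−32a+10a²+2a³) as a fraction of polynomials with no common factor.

Euclidean algorithm in ℚ[a]:
  3a⁴−12a³+66a²+300a−3525 = ((3/2)a−27/2)(2a³+10a²−32a−160) + (249a²+108a−5685)
  2a³+10a²−32a−160 = ((2/249)a+758/20667)(249a²+108a−5685) + ((66834/6889)a+334170/6889)
  249a²+108a−5685 = ((571787/22278)a−2610931/22278)((66834/6889)a+334170/6889) + (0)
Last nonzero remainder: (66834/6889)a+334170/6889. Dividing through by 66834/6889 gives the monic gcd a+5.
Cancel a+5 from numerator and denominator to get the reduced form.

(−705+201a−27a²+3a³)/(−32+2a²)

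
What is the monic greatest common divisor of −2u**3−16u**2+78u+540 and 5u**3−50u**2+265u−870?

Apply the Euclidean algorithm:
  −2u**3−16u**2+78u+540 = (−2/5)(5u**3−50u**2+265u−870) + (−36u**2+184u+192)
  5u**3−50u**2+265u−870 = (−(5/36)u+55/81)(−36u**2+184u+192) + ((13505/81)u−27010/27)
  −36u**2+184u+192 = (−(2916/13505)u−2592/13505)((13505/81)u−27010/27) + (0)
Last nonzero remainder: (13505/81)u−27010/27. Dividing through by 13505/81 gives the monic gcd u−6.

u−6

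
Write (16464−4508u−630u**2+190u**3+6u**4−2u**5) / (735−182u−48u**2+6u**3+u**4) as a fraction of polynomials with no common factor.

(336−188u+34u**2−2u**3)/(15−8u+u**2)

Euclidean algorithm in ℚ[u]:
  −2u**5+6u**4+190u**3−630u**2−4508u+16464 = (−2u+18)(u**4+6u**3−48u**2−182u+735) + (−14u**3−130u**2+238u+3234)
  u**4+6u**3−48u**2−182u+735 = (−(1/14)u+23/98)(−14u**3−130u**2+238u+3234) + (−(24/49)u**2−(48/7)u−24)
  −14u**3−130u**2+238u+3234 = ((343/12)u−539/4)(−(24/49)u**2−(48/7)u−24) + (0)
Last nonzero remainder: −(24/49)u**2−(48/7)u−24. Dividing through by −24/49 gives the monic gcd u**2+14u+49.
Cancel u**2+14u+49 from numerator and denominator to get the reduced form.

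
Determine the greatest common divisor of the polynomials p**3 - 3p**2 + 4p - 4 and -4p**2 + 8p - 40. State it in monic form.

1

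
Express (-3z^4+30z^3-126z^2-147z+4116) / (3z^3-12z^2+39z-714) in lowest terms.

(-z^3+3z^2-21z-196)/(z^2+3z+34)

Apply the Euclidean algorithm:
  -3z^4+30z^3-126z^2-147z+4116 = (-z+6)(3z^3-12z^2+39z-714) + (-15z^2-1095z+8400)
  3z^3-12z^2+39z-714 = (-(1/5)z+77/5)(-15z^2-1095z+8400) + (18582z-130074)
  -15z^2-1095z+8400 = (-(5/6194)z-200/3097)(18582z-130074) + (0)
Last nonzero remainder: 18582z-130074. Dividing through by 18582 gives the monic gcd z-7.
Cancel z-7 from numerator and denominator to get the reduced form.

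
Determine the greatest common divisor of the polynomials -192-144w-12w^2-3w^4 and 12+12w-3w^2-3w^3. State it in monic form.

2+w

Euclidean algorithm in ℚ[w]:
  -3w^4-12w^2-144w-192 = (w-1)(-3w^3-3w^2+12w+12) + (-27w^2-144w-180)
  -3w^3-3w^2+12w+12 = ((1/9)w-13/27)(-27w^2-144w-180) + (-(112/3)w-224/3)
  -27w^2-144w-180 = ((81/112)w+135/56)(-(112/3)w-224/3) + (0)
Last nonzero remainder: -(112/3)w-224/3. Dividing through by -112/3 gives the monic gcd w+2.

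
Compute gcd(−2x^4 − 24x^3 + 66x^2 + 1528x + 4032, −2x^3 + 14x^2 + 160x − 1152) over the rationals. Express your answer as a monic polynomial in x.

Repeated division with remainder:
  −2x^4 − 24x^3 + 66x^2 + 1528x + 4032 = (x + 19)(−2x^3 + 14x^2 + 160x − 1152) + (−360x^2 − 360x + 25920)
  −2x^3 + 14x^2 + 160x − 1152 = ((1/180)x − 2/45)(−360x^2 − 360x + 25920) + (0)
Last nonzero remainder: −360x^2 − 360x + 25920. Dividing through by −360 gives the monic gcd x^2 + x − 72.

x^2 + x − 72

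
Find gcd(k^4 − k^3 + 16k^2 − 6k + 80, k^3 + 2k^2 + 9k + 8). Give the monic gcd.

Repeated division with remainder:
  k^4 − k^3 + 16k^2 − 6k + 80 = (k − 3)(k^3 + 2k^2 + 9k + 8) + (13k^2 + 13k + 104)
  k^3 + 2k^2 + 9k + 8 = ((1/13)k + 1/13)(13k^2 + 13k + 104) + (0)
Last nonzero remainder: 13k^2 + 13k + 104. Dividing through by 13 gives the monic gcd k^2 + k + 8.

k^2 + k + 8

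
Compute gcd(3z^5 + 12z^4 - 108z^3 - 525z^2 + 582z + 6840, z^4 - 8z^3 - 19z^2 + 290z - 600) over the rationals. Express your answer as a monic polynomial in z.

Apply the Euclidean algorithm:
  3z^5 + 12z^4 - 108z^3 - 525z^2 + 582z + 6840 = (3z + 36)(z^4 - 8z^3 - 19z^2 + 290z - 600) + (237z^3 - 711z^2 - 8058z + 28440)
  z^4 - 8z^3 - 19z^2 + 290z - 600 = ((1/237)z - 5/237)(237z^3 - 711z^2 - 8058z + 28440) + (0)
Last nonzero remainder: 237z^3 - 711z^2 - 8058z + 28440. Dividing through by 237 gives the monic gcd z^3 - 3z^2 - 34z + 120.

z^3 - 3z^2 - 34z + 120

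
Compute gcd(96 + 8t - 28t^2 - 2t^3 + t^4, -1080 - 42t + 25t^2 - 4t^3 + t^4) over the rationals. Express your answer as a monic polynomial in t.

-24 - 2t + t^2

Apply the Euclidean algorithm:
  t^4 - 2t^3 - 28t^2 + 8t + 96 = (t^4 - 4t^3 + 25t^2 - 42t - 1080) + (2t^3 - 53t^2 + 50t + 1176)
  t^4 - 4t^3 + 25t^2 - 42t - 1080 = ((1/2)t + 45/4)(2t^3 - 53t^2 + 50t + 1176) + ((2385/4)t^2 - (2385/2)t - 14310)
  2t^3 - 53t^2 + 50t + 1176 = ((8/2385)t - 196/2385)((2385/4)t^2 - (2385/2)t - 14310) + (0)
Last nonzero remainder: (2385/4)t^2 - (2385/2)t - 14310. Dividing through by 2385/4 gives the monic gcd t^2 - 2t - 24.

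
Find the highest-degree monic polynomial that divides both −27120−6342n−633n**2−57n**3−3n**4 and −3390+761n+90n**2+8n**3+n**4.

1130+123n+11n**2+n**3

Apply the Euclidean algorithm:
  −3n**4−57n**3−633n**2−6342n−27120 = (−3)(n**4+8n**3+90n**2+761n−3390) + (−33n**3−363n**2−4059n−37290)
  n**4+8n**3+90n**2+761n−3390 = (−(1/33)n+1/11)(−33n**3−363n**2−4059n−37290) + (0)
Last nonzero remainder: −33n**3−363n**2−4059n−37290. Dividing through by −33 gives the monic gcd n**3+11n**2+123n+1130.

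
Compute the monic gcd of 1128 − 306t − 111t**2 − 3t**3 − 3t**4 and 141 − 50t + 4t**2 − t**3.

47 − t + t**2

Repeated division with remainder:
  −3t**4 − 3t**3 − 111t**2 − 306t + 1128 = (3t + 15)(−t**3 + 4t**2 − 50t + 141) + (−21t**2 + 21t − 987)
  −t**3 + 4t**2 − 50t + 141 = ((1/21)t − 1/7)(−21t**2 + 21t − 987) + (0)
Last nonzero remainder: −21t**2 + 21t − 987. Dividing through by −21 gives the monic gcd t**2 − t + 47.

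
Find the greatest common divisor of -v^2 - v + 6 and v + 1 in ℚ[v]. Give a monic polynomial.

1

Euclidean algorithm in ℚ[v]:
  -v^2 - v + 6 = (-v)(v + 1) + (6)
  v + 1 = ((1/6)v + 1/6)(6) + (0)
The last nonzero remainder is the constant 6, so the polynomials are coprime and gcd = 1.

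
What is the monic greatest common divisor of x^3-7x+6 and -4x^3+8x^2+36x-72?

Repeated division with remainder:
  x^3-7x+6 = (-1/4)(-4x^3+8x^2+36x-72) + (2x^2+2x-12)
  -4x^3+8x^2+36x-72 = (-2x+6)(2x^2+2x-12) + (0)
Last nonzero remainder: 2x^2+2x-12. Dividing through by 2 gives the monic gcd x^2+x-6.

x^2+x-6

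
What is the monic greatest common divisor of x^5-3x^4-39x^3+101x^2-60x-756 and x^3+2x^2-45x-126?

x^2-x-42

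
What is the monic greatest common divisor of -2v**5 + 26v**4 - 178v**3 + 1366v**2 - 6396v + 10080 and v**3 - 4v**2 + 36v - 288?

Euclidean algorithm in ℚ[v]:
  -2v**5 + 26v**4 - 178v**3 + 1366v**2 - 6396v + 10080 = (-2v**2 + 18v - 34)(v**3 - 4v**2 + 36v - 288) + (6v**2 + 12v + 288)
  v**3 - 4v**2 + 36v - 288 = ((1/6)v - 1)(6v**2 + 12v + 288) + (0)
Last nonzero remainder: 6v**2 + 12v + 288. Dividing through by 6 gives the monic gcd v**2 + 2v + 48.

v**2 + 2v + 48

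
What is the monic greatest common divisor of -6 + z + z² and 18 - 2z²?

3 + z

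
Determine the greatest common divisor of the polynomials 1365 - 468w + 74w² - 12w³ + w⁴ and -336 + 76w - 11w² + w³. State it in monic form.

-7 + w

Euclidean algorithm in ℚ[w]:
  w⁴ - 12w³ + 74w² - 468w + 1365 = (w - 1)(w³ - 11w² + 76w - 336) + (-13w² - 56w + 1029)
  w³ - 11w² + 76w - 336 = (-(1/13)w + 199/169)(-13w² - 56w + 1029) + ((37365/169)w - 261555/169)
  -13w² - 56w + 1029 = (-(2197/37365)w - 8281/12455)((37365/169)w - 261555/169) + (0)
Last nonzero remainder: (37365/169)w - 261555/169. Dividing through by 37365/169 gives the monic gcd w - 7.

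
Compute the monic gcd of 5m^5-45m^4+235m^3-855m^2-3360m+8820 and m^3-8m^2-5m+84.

m^2-4m-21

Euclidean algorithm in ℚ[m]:
  5m^5-45m^4+235m^3-855m^2-3360m+8820 = (5m^2-5m+220)(m^3-8m^2-5m+84) + (460m^2-1840m-9660)
  m^3-8m^2-5m+84 = ((1/460)m-1/115)(460m^2-1840m-9660) + (0)
Last nonzero remainder: 460m^2-1840m-9660. Dividing through by 460 gives the monic gcd m^2-4m-21.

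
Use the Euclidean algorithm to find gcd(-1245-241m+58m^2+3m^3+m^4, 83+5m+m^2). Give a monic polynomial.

Repeated division with remainder:
  m^4+3m^3+58m^2-241m-1245 = (m^2-2m-15)(m^2+5m+83) + (0)
The last nonzero remainder m^2+5m+83 is already monic.

83+5m+m^2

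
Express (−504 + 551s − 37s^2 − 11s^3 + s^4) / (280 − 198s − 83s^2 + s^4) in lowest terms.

(72 − 17s + s^2)/(−40 − 6s + s^2)

Euclidean algorithm in ℚ[s]:
  s^4 − 11s^3 − 37s^2 + 551s − 504 = (s^4 − 83s^2 − 198s + 280) + (−11s^3 + 46s^2 + 749s − 784)
  s^4 − 83s^2 − 198s + 280 = (−(1/11)s − 46/121)(−11s^3 + 46s^2 + 749s − 784) + ((312/121)s^2 + (1872/121)s − 2184/121)
  −11s^3 + 46s^2 + 749s − 784 = (−(1331/312)s + 1694/39)((312/121)s^2 + (1872/121)s − 2184/121) + (0)
Last nonzero remainder: (312/121)s^2 + (1872/121)s − 2184/121. Dividing through by 312/121 gives the monic gcd s^2 + 6s − 7.
Cancel s^2 + 6s − 7 from numerator and denominator to get the reduced form.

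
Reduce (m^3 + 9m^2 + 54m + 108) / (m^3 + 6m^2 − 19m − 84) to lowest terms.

(m^2 + 6m + 36)/(m^2 + 3m − 28)

By polynomial division,
  m^3 + 9m^2 + 54m + 108 = (m^3 + 6m^2 − 19m − 84) + (3m^2 + 73m + 192)
  m^3 + 6m^2 − 19m − 84 = ((1/3)m − 55/9)(3m^2 + 73m + 192) + ((3268/9)m + 3268/3)
  3m^2 + 73m + 192 = ((27/3268)m + 144/817)((3268/9)m + 3268/3) + (0)
Last nonzero remainder: (3268/9)m + 3268/3. Dividing through by 3268/9 gives the monic gcd m + 3.
Cancel m + 3 from numerator and denominator to get the reduced form.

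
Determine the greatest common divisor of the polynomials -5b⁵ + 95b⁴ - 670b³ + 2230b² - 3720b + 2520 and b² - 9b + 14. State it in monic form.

b² - 9b + 14

By polynomial division,
  -5b⁵ + 95b⁴ - 670b³ + 2230b² - 3720b + 2520 = (-5b³ + 50b² - 150b + 180)(b² - 9b + 14) + (0)
The last nonzero remainder b² - 9b + 14 is already monic.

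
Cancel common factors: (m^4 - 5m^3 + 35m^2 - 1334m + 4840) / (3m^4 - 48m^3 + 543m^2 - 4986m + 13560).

Apply the Euclidean algorithm:
  m^4 - 5m^3 + 35m^2 - 1334m + 4840 = (1/3)(3m^4 - 48m^3 + 543m^2 - 4986m + 13560) + (11m^3 - 146m^2 + 328m + 320)
  3m^4 - 48m^3 + 543m^2 - 4986m + 13560 = ((3/11)m - 90/121)(11m^3 - 146m^2 + 328m + 320) + ((41739/121)m^2 - (584346/121)m + 1669560/121)
  11m^3 - 146m^2 + 328m + 320 = ((1331/41739)m + 968/41739)((41739/121)m^2 - (584346/121)m + 1669560/121) + (0)
Last nonzero remainder: (41739/121)m^2 - (584346/121)m + 1669560/121. Dividing through by 41739/121 gives the monic gcd m^2 - 14m + 40.
Cancel m^2 - 14m + 40 from numerator and denominator to get the reduced form.

(m^2 + 9m + 121)/(3m^2 - 6m + 339)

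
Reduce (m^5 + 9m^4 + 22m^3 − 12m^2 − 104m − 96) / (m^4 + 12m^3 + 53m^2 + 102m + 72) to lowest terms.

(m^2 − 4)/(m + 3)

By polynomial division,
  m^5 + 9m^4 + 22m^3 − 12m^2 − 104m − 96 = (m − 3)(m^4 + 12m^3 + 53m^2 + 102m + 72) + (5m^3 + 45m^2 + 130m + 120)
  m^4 + 12m^3 + 53m^2 + 102m + 72 = ((1/5)m + 3/5)(5m^3 + 45m^2 + 130m + 120) + (0)
Last nonzero remainder: 5m^3 + 45m^2 + 130m + 120. Dividing through by 5 gives the monic gcd m^3 + 9m^2 + 26m + 24.
Cancel m^3 + 9m^2 + 26m + 24 from numerator and denominator to get the reduced form.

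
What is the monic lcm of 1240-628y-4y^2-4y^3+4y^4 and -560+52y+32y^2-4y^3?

Euclidean algorithm in ℚ[y]:
  4y^4-4y^3-4y^2-628y+1240 = (-y-7)(-4y^3+32y^2+52y-560) + (272y^2-824y-2680)
  -4y^3+32y^2+52y-560 = (-(1/68)y+169/2312)(272y^2-824y-2680) + ((21045/289)y-105225/289)
  272y^2-824y-2680 = ((78608/21045)y+154904/21045)((21045/289)y-105225/289) + (0)
Last nonzero remainder: (21045/289)y-105225/289. Dividing through by 21045/289 gives the monic gcd y-5.
Then lcm(f, g) = f·g / gcd(f, g); expanding and making the result monic gives the answer.

-8680+3466y+809y^2-126y^3-26y^4-4y^5+y^6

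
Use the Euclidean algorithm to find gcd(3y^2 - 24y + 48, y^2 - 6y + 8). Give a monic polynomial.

y - 4

By polynomial division,
  3y^2 - 24y + 48 = (3)(y^2 - 6y + 8) + (-6y + 24)
  y^2 - 6y + 8 = (-(1/6)y + 1/3)(-6y + 24) + (0)
Last nonzero remainder: -6y + 24. Dividing through by -6 gives the monic gcd y - 4.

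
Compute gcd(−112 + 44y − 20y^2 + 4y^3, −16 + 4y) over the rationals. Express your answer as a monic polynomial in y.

Apply the Euclidean algorithm:
  4y^3 − 20y^2 + 44y − 112 = (y^2 − y + 7)(4y − 16) + (0)
Last nonzero remainder: 4y − 16. Dividing through by 4 gives the monic gcd y − 4.

−4 + y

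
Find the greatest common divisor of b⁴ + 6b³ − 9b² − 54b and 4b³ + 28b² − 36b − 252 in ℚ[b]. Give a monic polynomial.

b² − 9

Apply the Euclidean algorithm:
  b⁴ + 6b³ − 9b² − 54b = ((1/4)b − 1/4)(4b³ + 28b² − 36b − 252) + (7b² − 63)
  4b³ + 28b² − 36b − 252 = ((4/7)b + 4)(7b² − 63) + (0)
Last nonzero remainder: 7b² − 63. Dividing through by 7 gives the monic gcd b² − 9.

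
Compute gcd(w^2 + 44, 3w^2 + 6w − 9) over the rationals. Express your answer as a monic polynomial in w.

Repeated division with remainder:
  w^2 + 44 = (1/3)(3w^2 + 6w − 9) + (−2w + 47)
  3w^2 + 6w − 9 = (−(3/2)w − 153/4)(−2w + 47) + (7155/4)
  −2w + 47 = (−(8/7155)w + 188/7155)(7155/4) + (0)
The last nonzero remainder is the constant 7155/4, so the polynomials are coprime and gcd = 1.

1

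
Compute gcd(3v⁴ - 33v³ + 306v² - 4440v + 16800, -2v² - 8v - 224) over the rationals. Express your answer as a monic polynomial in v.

By polynomial division,
  3v⁴ - 33v³ + 306v² - 4440v + 16800 = (-(3/2)v² + (45/2)v - 75)(-2v² - 8v - 224) + (0)
Last nonzero remainder: -2v² - 8v - 224. Dividing through by -2 gives the monic gcd v² + 4v + 112.

v² + 4v + 112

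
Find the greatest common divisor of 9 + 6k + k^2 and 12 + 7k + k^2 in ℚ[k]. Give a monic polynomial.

Apply the Euclidean algorithm:
  k^2 + 6k + 9 = (k^2 + 7k + 12) + (−k − 3)
  k^2 + 7k + 12 = (−k − 4)(−k − 3) + (0)
Last nonzero remainder: −k − 3. Dividing through by −1 gives the monic gcd k + 3.

3 + k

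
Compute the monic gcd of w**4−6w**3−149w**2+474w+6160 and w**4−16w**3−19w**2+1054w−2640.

Euclidean algorithm in ℚ[w]:
  w**4−6w**3−149w**2+474w+6160 = (w**4−16w**3−19w**2+1054w−2640) + (10w**3−130w**2−580w+8800)
  w**4−16w**3−19w**2+1054w−2640 = ((1/10)w−3/10)(10w**3−130w**2−580w+8800) + (0)
Last nonzero remainder: 10w**3−130w**2−580w+8800. Dividing through by 10 gives the monic gcd w**3−13w**2−58w+880.

w**3−13w**2−58w+880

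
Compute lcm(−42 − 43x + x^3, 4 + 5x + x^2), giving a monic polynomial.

−168 − 214x − 43x^2 + 4x^3 + x^4

By polynomial division,
  x^3 − 43x − 42 = (x − 5)(x^2 + 5x + 4) + (−22x − 22)
  x^2 + 5x + 4 = (−(1/22)x − 2/11)(−22x − 22) + (0)
Last nonzero remainder: −22x − 22. Dividing through by −22 gives the monic gcd x + 1.
Then lcm(f, g) = f·g / gcd(f, g); expanding and making the result monic gives the answer.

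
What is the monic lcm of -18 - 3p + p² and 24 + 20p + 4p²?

-36 - 24p - p² + p³

By polynomial division,
  p² - 3p - 18 = (1/4)(4p² + 20p + 24) + (-8p - 24)
  4p² + 20p + 24 = (-(1/2)p - 1)(-8p - 24) + (0)
Last nonzero remainder: -8p - 24. Dividing through by -8 gives the monic gcd p + 3.
Then lcm(f, g) = f·g / gcd(f, g); expanding and making the result monic gives the answer.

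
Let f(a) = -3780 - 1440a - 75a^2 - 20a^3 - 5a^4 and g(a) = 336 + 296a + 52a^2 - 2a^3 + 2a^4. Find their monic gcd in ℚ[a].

By polynomial division,
  -5a^4 - 20a^3 - 75a^2 - 1440a - 3780 = (-5/2)(2a^4 - 2a^3 + 52a^2 + 296a + 336) + (-25a^3 + 55a^2 - 700a - 2940)
  2a^4 - 2a^3 + 52a^2 + 296a + 336 = (-(2/25)a - 12/125)(-25a^3 + 55a^2 - 700a - 2940) + ((32/25)a^2 - (32/5)a + 1344/25)
  -25a^3 + 55a^2 - 700a - 2940 = (-(625/32)a - 875/16)((32/25)a^2 - (32/5)a + 1344/25) + (0)
Last nonzero remainder: (32/25)a^2 - (32/5)a + 1344/25. Dividing through by 32/25 gives the monic gcd a^2 - 5a + 42.

42 - 5a + a^2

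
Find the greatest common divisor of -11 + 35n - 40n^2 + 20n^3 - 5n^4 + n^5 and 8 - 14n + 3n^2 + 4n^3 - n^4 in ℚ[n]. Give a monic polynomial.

Euclidean algorithm in ℚ[n]:
  n^5 - 5n^4 + 20n^3 - 40n^2 + 35n - 11 = (-n + 1)(-n^4 + 4n^3 + 3n^2 - 14n + 8) + (19n^3 - 57n^2 + 57n - 19)
  -n^4 + 4n^3 + 3n^2 - 14n + 8 = (-(1/19)n + 1/19)(19n^3 - 57n^2 + 57n - 19) + (9n^2 - 18n + 9)
  19n^3 - 57n^2 + 57n - 19 = ((19/9)n - 19/9)(9n^2 - 18n + 9) + (0)
Last nonzero remainder: 9n^2 - 18n + 9. Dividing through by 9 gives the monic gcd n^2 - 2n + 1.

1 - 2n + n^2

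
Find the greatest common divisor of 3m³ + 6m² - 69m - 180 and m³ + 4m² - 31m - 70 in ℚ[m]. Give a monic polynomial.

m - 5

By polynomial division,
  3m³ + 6m² - 69m - 180 = (3)(m³ + 4m² - 31m - 70) + (-6m² + 24m + 30)
  m³ + 4m² - 31m - 70 = (-(1/6)m - 4/3)(-6m² + 24m + 30) + (6m - 30)
  -6m² + 24m + 30 = (-m - 1)(6m - 30) + (0)
Last nonzero remainder: 6m - 30. Dividing through by 6 gives the monic gcd m - 5.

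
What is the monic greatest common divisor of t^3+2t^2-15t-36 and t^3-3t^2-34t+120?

t-4

By polynomial division,
  t^3+2t^2-15t-36 = (t^3-3t^2-34t+120) + (5t^2+19t-156)
  t^3-3t^2-34t+120 = ((1/5)t-34/25)(5t^2+19t-156) + ((576/25)t-2304/25)
  5t^2+19t-156 = ((125/576)t+325/192)((576/25)t-2304/25) + (0)
Last nonzero remainder: (576/25)t-2304/25. Dividing through by 576/25 gives the monic gcd t-4.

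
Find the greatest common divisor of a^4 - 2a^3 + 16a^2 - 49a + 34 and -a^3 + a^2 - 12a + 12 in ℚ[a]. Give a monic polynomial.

Apply the Euclidean algorithm:
  a^4 - 2a^3 + 16a^2 - 49a + 34 = (-a + 1)(-a^3 + a^2 - 12a + 12) + (3a^2 - 25a + 22)
  -a^3 + a^2 - 12a + 12 = (-(1/3)a - 22/9)(3a^2 - 25a + 22) + (-(592/9)a + 592/9)
  3a^2 - 25a + 22 = (-(27/592)a + 99/296)(-(592/9)a + 592/9) + (0)
Last nonzero remainder: -(592/9)a + 592/9. Dividing through by -592/9 gives the monic gcd a - 1.

a - 1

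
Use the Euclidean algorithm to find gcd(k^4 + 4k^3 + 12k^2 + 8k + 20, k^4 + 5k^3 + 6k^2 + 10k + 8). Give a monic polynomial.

k^2 + 2

Apply the Euclidean algorithm:
  k^4 + 4k^3 + 12k^2 + 8k + 20 = (k^4 + 5k^3 + 6k^2 + 10k + 8) + (-k^3 + 6k^2 - 2k + 12)
  k^4 + 5k^3 + 6k^2 + 10k + 8 = (-k - 11)(-k^3 + 6k^2 - 2k + 12) + (70k^2 + 140)
  -k^3 + 6k^2 - 2k + 12 = (-(1/70)k + 3/35)(70k^2 + 140) + (0)
Last nonzero remainder: 70k^2 + 140. Dividing through by 70 gives the monic gcd k^2 + 2.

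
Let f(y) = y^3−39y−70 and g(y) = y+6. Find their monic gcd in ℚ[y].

1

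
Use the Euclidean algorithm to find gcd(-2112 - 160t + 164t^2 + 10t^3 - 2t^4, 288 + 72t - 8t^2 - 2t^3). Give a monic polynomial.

24 + 10t + t^2

By polynomial division,
  -2t^4 + 10t^3 + 164t^2 - 160t - 2112 = (t - 9)(-2t^3 - 8t^2 + 72t + 288) + (20t^2 + 200t + 480)
  -2t^3 - 8t^2 + 72t + 288 = (-(1/10)t + 3/5)(20t^2 + 200t + 480) + (0)
Last nonzero remainder: 20t^2 + 200t + 480. Dividing through by 20 gives the monic gcd t^2 + 10t + 24.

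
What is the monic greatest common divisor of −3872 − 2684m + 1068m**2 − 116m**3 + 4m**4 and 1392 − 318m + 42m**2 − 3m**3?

Euclidean algorithm in ℚ[m]:
  4m**4 − 116m**3 + 1068m**2 − 2684m − 3872 = (−(4/3)m + 20)(−3m**3 + 42m**2 − 318m + 1392) + (−196m**2 + 5532m − 31712)
  −3m**3 + 42m**2 − 318m + 1392 = ((3/196)m + 2091/9604)(−196m**2 + 5532m − 31712) + (−(2489955/2401)m + 19919640/2401)
  −196m**2 + 5532m − 31712 = ((470596/2489955)m − 9517564/2489955)(−(2489955/2401)m + 19919640/2401) + (0)
Last nonzero remainder: −(2489955/2401)m + 19919640/2401. Dividing through by −2489955/2401 gives the monic gcd m − 8.

−8 + m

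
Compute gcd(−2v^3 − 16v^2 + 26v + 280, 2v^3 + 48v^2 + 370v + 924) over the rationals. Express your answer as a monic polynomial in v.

Apply the Euclidean algorithm:
  −2v^3 − 16v^2 + 26v + 280 = (−1)(2v^3 + 48v^2 + 370v + 924) + (32v^2 + 396v + 1204)
  2v^3 + 48v^2 + 370v + 924 = ((1/16)v + 93/128)(32v^2 + 396v + 1204) + ((225/32)v + 1575/32)
  32v^2 + 396v + 1204 = ((1024/225)v + 5504/225)((225/32)v + 1575/32) + (0)
Last nonzero remainder: (225/32)v + 1575/32. Dividing through by 225/32 gives the monic gcd v + 7.

v + 7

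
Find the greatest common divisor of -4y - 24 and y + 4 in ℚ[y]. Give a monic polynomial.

1

Euclidean algorithm in ℚ[y]:
  -4y - 24 = (-4)(y + 4) + (-8)
  y + 4 = (-(1/8)y - 1/2)(-8) + (0)
The last nonzero remainder is the constant -8, so the polynomials are coprime and gcd = 1.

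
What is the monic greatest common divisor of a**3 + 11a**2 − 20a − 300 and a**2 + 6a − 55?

Repeated division with remainder:
  a**3 + 11a**2 − 20a − 300 = (a + 5)(a**2 + 6a − 55) + (5a − 25)
  a**2 + 6a − 55 = ((1/5)a + 11/5)(5a − 25) + (0)
Last nonzero remainder: 5a − 25. Dividing through by 5 gives the monic gcd a − 5.

a − 5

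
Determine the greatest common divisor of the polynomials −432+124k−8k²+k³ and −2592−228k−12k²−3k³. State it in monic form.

Repeated division with remainder:
  k³−8k²+124k−432 = (−1/3)(−3k³−12k²−228k−2592) + (−12k²+48k−1296)
  −3k³−12k²−228k−2592 = ((1/4)k+2)(−12k²+48k−1296) + (0)
Last nonzero remainder: −12k²+48k−1296. Dividing through by −12 gives the monic gcd k²−4k+108.

108−4k+k²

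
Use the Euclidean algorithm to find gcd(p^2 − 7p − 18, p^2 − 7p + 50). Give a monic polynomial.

Euclidean algorithm in ℚ[p]:
  p^2 − 7p − 18 = (p^2 − 7p + 50) + (−68)
  p^2 − 7p + 50 = (−(1/68)p^2 + (7/68)p − 25/34)(−68) + (0)
The last nonzero remainder is the constant −68, so the polynomials are coprime and gcd = 1.

1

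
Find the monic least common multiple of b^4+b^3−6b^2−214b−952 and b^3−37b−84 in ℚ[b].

b^5+4b^4−3b^3−232b^2−1594b−2856

By polynomial division,
  b^4+b^3−6b^2−214b−952 = (b+1)(b^3−37b−84) + (31b^2−93b−868)
  b^3−37b−84 = ((1/31)b+3/31)(31b^2−93b−868) + (0)
Last nonzero remainder: 31b^2−93b−868. Dividing through by 31 gives the monic gcd b^2−3b−28.
Then lcm(f, g) = f·g / gcd(f, g); expanding and making the result monic gives the answer.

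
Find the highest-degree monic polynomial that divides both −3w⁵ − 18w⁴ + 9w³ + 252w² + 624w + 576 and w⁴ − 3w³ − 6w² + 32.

w³ − w² − 8w − 16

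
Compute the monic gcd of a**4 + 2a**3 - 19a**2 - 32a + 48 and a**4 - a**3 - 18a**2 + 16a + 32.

Repeated division with remainder:
  a**4 + 2a**3 - 19a**2 - 32a + 48 = (a**4 - a**3 - 18a**2 + 16a + 32) + (3a**3 - a**2 - 48a + 16)
  a**4 - a**3 - 18a**2 + 16a + 32 = ((1/3)a - 2/9)(3a**3 - a**2 - 48a + 16) + (-(20/9)a**2 + 320/9)
  3a**3 - a**2 - 48a + 16 = (-(27/20)a + 9/20)(-(20/9)a**2 + 320/9) + (0)
Last nonzero remainder: -(20/9)a**2 + 320/9. Dividing through by -20/9 gives the monic gcd a**2 - 16.

a**2 - 16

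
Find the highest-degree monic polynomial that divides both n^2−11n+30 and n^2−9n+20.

n−5

Euclidean algorithm in ℚ[n]:
  n^2−11n+30 = (n^2−9n+20) + (−2n+10)
  n^2−9n+20 = (−(1/2)n+2)(−2n+10) + (0)
Last nonzero remainder: −2n+10. Dividing through by −2 gives the monic gcd n−5.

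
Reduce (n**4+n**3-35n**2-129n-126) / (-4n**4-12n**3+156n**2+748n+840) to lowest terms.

(-n-3)/(4n+20)

By polynomial division,
  n**4+n**3-35n**2-129n-126 = (-1/4)(-4n**4-12n**3+156n**2+748n+840) + (-2n**3+4n**2+58n+84)
  -4n**4-12n**3+156n**2+748n+840 = (2n+10)(-2n**3+4n**2+58n+84) + (0)
Last nonzero remainder: -2n**3+4n**2+58n+84. Dividing through by -2 gives the monic gcd n**3-2n**2-29n-42.
Cancel n**3-2n**2-29n-42 from numerator and denominator to get the reduced form.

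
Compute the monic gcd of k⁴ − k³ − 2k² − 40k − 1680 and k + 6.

Apply the Euclidean algorithm:
  k⁴ − k³ − 2k² − 40k − 1680 = (k³ − 7k² + 40k − 280)(k + 6) + (0)
The last nonzero remainder k + 6 is already monic.

k + 6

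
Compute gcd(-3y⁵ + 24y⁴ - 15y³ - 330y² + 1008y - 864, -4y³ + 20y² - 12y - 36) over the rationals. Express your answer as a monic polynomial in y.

Repeated division with remainder:
  -3y⁵ + 24y⁴ - 15y³ - 330y² + 1008y - 864 = ((3/4)y² - (9/4)y - 39/4)(-4y³ + 20y² - 12y - 36) + (-135y² + 810y - 1215)
  -4y³ + 20y² - 12y - 36 = ((4/135)y + 4/135)(-135y² + 810y - 1215) + (0)
Last nonzero remainder: -135y² + 810y - 1215. Dividing through by -135 gives the monic gcd y² - 6y + 9.

y² - 6y + 9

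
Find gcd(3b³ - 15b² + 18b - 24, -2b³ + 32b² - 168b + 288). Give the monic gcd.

b - 4

Apply the Euclidean algorithm:
  3b³ - 15b² + 18b - 24 = (-3/2)(-2b³ + 32b² - 168b + 288) + (33b² - 234b + 408)
  -2b³ + 32b² - 168b + 288 = (-(2/33)b + 196/363)(33b² - 234b + 408) + (-(2048/121)b + 8192/121)
  33b² - 234b + 408 = (-(3993/2048)b + 6171/1024)(-(2048/121)b + 8192/121) + (0)
Last nonzero remainder: -(2048/121)b + 8192/121. Dividing through by -2048/121 gives the monic gcd b - 4.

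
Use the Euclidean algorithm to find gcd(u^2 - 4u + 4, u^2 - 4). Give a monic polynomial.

Euclidean algorithm in ℚ[u]:
  u^2 - 4u + 4 = (u^2 - 4) + (-4u + 8)
  u^2 - 4 = (-(1/4)u - 1/2)(-4u + 8) + (0)
Last nonzero remainder: -4u + 8. Dividing through by -4 gives the monic gcd u - 2.

u - 2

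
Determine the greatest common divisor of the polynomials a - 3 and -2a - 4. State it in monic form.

1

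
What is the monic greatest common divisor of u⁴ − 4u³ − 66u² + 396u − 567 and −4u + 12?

u − 3

Apply the Euclidean algorithm:
  u⁴ − 4u³ − 66u² + 396u − 567 = (−(1/4)u³ + (1/4)u² + (69/4)u − 189/4)(−4u + 12) + (0)
Last nonzero remainder: −4u + 12. Dividing through by −4 gives the monic gcd u − 3.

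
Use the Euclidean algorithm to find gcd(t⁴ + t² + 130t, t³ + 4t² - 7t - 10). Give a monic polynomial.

Apply the Euclidean algorithm:
  t⁴ + t² + 130t = (t - 4)(t³ + 4t² - 7t - 10) + (24t² + 112t - 40)
  t³ + 4t² - 7t - 10 = ((1/24)t - 1/36)(24t² + 112t - 40) + (-(20/9)t - 100/9)
  24t² + 112t - 40 = (-(54/5)t + 18/5)(-(20/9)t - 100/9) + (0)
Last nonzero remainder: -(20/9)t - 100/9. Dividing through by -20/9 gives the monic gcd t + 5.

t + 5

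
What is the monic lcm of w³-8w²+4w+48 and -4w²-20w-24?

Apply the Euclidean algorithm:
  w³-8w²+4w+48 = (-(1/4)w+13/4)(-4w²-20w-24) + (63w+126)
  -4w²-20w-24 = (-(4/63)w-4/21)(63w+126) + (0)
Last nonzero remainder: 63w+126. Dividing through by 63 gives the monic gcd w+2.
Then lcm(f, g) = f·g / gcd(f, g); expanding and making the result monic gives the answer.

w⁴-5w³-20w²+60w+144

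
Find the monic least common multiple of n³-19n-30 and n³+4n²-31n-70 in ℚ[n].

Euclidean algorithm in ℚ[n]:
  n³-19n-30 = (n³+4n²-31n-70) + (-4n²+12n+40)
  n³+4n²-31n-70 = (-(1/4)n-7/4)(-4n²+12n+40) + (0)
Last nonzero remainder: -4n²+12n+40. Dividing through by -4 gives the monic gcd n²-3n-10.
Then lcm(f, g) = f·g / gcd(f, g); expanding and making the result monic gives the answer.

n⁴+7n³-19n²-163n-210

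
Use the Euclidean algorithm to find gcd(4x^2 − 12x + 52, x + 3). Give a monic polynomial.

Apply the Euclidean algorithm:
  4x^2 − 12x + 52 = (4x − 24)(x + 3) + (124)
  x + 3 = ((1/124)x + 3/124)(124) + (0)
The last nonzero remainder is the constant 124, so the polynomials are coprime and gcd = 1.

1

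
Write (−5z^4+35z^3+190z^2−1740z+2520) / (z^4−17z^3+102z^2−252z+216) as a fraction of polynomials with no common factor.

By polynomial division,
  −5z^4+35z^3+190z^2−1740z+2520 = (−5)(z^4−17z^3+102z^2−252z+216) + (−50z^3+700z^2−3000z+3600)
  z^4−17z^3+102z^2−252z+216 = (−(1/50)z+3/50)(−50z^3+700z^2−3000z+3600) + (0)
Last nonzero remainder: −50z^3+700z^2−3000z+3600. Dividing through by −50 gives the monic gcd z^3−14z^2+60z−72.
Cancel z^3−14z^2+60z−72 from numerator and denominator to get the reduced form.

(−5z−35)/(z−3)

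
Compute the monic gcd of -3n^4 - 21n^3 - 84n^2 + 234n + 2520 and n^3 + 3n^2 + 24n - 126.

n^2 + 6n + 42

Euclidean algorithm in ℚ[n]:
  -3n^4 - 21n^3 - 84n^2 + 234n + 2520 = (-3n - 12)(n^3 + 3n^2 + 24n - 126) + (24n^2 + 144n + 1008)
  n^3 + 3n^2 + 24n - 126 = ((1/24)n - 1/8)(24n^2 + 144n + 1008) + (0)
Last nonzero remainder: 24n^2 + 144n + 1008. Dividing through by 24 gives the monic gcd n^2 + 6n + 42.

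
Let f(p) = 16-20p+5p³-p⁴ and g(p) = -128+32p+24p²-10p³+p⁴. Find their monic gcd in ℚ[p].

Euclidean algorithm in ℚ[p]:
  -p⁴+5p³-20p+16 = (-1)(p⁴-10p³+24p²+32p-128) + (-5p³+24p²+12p-112)
  p⁴-10p³+24p²+32p-128 = (-(1/5)p+26/25)(-5p³+24p²+12p-112) + ((36/25)p²-(72/25)p-288/25)
  -5p³+24p²+12p-112 = (-(125/36)p+175/18)((36/25)p²-(72/25)p-288/25) + (0)
Last nonzero remainder: (36/25)p²-(72/25)p-288/25. Dividing through by 36/25 gives the monic gcd p²-2p-8.

-8-2p+p²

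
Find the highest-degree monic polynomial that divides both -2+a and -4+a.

1

By polynomial division,
  a-2 = (a-4) + (2)
  a-4 = ((1/2)a-2)(2) + (0)
The last nonzero remainder is the constant 2, so the polynomials are coprime and gcd = 1.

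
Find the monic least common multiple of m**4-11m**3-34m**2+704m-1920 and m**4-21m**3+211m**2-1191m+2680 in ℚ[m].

m**6-19m**5+121m**4+239m**3-9830m**2+62528m-128640

By polynomial division,
  m**4-11m**3-34m**2+704m-1920 = (m**4-21m**3+211m**2-1191m+2680) + (10m**3-245m**2+1895m-4600)
  m**4-21m**3+211m**2-1191m+2680 = ((1/10)m+7/20)(10m**3-245m**2+1895m-4600) + ((429/4)m**2-(5577/4)m+4290)
  10m**3-245m**2+1895m-4600 = ((40/429)m-460/429)((429/4)m**2-(5577/4)m+4290) + (0)
Last nonzero remainder: (429/4)m**2-(5577/4)m+4290. Dividing through by 429/4 gives the monic gcd m**2-13m+40.
Then lcm(f, g) = f·g / gcd(f, g); expanding and making the result monic gives the answer.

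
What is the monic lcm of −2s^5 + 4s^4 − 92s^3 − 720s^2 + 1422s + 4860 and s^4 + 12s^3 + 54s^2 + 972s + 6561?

By polynomial division,
  −2s^5 + 4s^4 − 92s^3 − 720s^2 + 1422s + 4860 = (−2s + 28)(s^4 + 12s^3 + 54s^2 + 972s + 6561) + (−320s^3 − 288s^2 − 12672s − 178848)
  s^4 + 12s^3 + 54s^2 + 972s + 6561 = (−(1/320)s − 111/3200)(−320s^3 − 288s^2 − 12672s − 178848) + ((441/100)s^2 − (1323/50)s + 35721/100)
  −320s^3 − 288s^2 − 12672s − 178848 = (−(32000/441)s − 73600/147)((441/100)s^2 − (1323/50)s + 35721/100) + (0)
Last nonzero remainder: (441/100)s^2 − (1323/50)s + 35721/100. Dividing through by 441/100 gives the monic gcd s^2 − 6s + 81.
Then lcm(f, g) = f·g / gcd(f, g); expanding and making the result monic gives the answer.

s^7 + 16s^6 + 91s^5 + 1026s^4 + 9495s^3 + 13932s^2 − 101331s − 196830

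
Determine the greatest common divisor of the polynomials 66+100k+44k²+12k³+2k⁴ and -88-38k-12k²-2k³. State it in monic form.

11+2k+k²

By polynomial division,
  2k⁴+12k³+44k²+100k+66 = (-k)(-2k³-12k²-38k-88) + (6k²+12k+66)
  -2k³-12k²-38k-88 = (-(1/3)k-4/3)(6k²+12k+66) + (0)
Last nonzero remainder: 6k²+12k+66. Dividing through by 6 gives the monic gcd k²+2k+11.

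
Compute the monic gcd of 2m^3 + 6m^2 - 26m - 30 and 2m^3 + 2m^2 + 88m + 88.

m + 1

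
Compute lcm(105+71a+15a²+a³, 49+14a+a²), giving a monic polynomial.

735+602a+176a²+22a³+a⁴

Repeated division with remainder:
  a³+15a²+71a+105 = (a+1)(a²+14a+49) + (8a+56)
  a²+14a+49 = ((1/8)a+7/8)(8a+56) + (0)
Last nonzero remainder: 8a+56. Dividing through by 8 gives the monic gcd a+7.
Then lcm(f, g) = f·g / gcd(f, g); expanding and making the result monic gives the answer.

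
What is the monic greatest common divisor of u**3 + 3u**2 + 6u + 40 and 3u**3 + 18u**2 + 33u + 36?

By polynomial division,
  u**3 + 3u**2 + 6u + 40 = (1/3)(3u**3 + 18u**2 + 33u + 36) + (−3u**2 − 5u + 28)
  3u**3 + 18u**2 + 33u + 36 = (−u − 13/3)(−3u**2 − 5u + 28) + ((118/3)u + 472/3)
  −3u**2 − 5u + 28 = (−(9/118)u + 21/118)((118/3)u + 472/3) + (0)
Last nonzero remainder: (118/3)u + 472/3. Dividing through by 118/3 gives the monic gcd u + 4.

u + 4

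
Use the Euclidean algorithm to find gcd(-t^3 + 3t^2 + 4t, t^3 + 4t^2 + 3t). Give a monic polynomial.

By polynomial division,
  -t^3 + 3t^2 + 4t = (-1)(t^3 + 4t^2 + 3t) + (7t^2 + 7t)
  t^3 + 4t^2 + 3t = ((1/7)t + 3/7)(7t^2 + 7t) + (0)
Last nonzero remainder: 7t^2 + 7t. Dividing through by 7 gives the monic gcd t^2 + t.

t^2 + t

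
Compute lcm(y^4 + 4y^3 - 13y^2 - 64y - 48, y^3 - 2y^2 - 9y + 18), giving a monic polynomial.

y^6 - y^5 - 27y^4 + 25y^3 + 194y^2 - 144y - 288

Repeated division with remainder:
  y^4 + 4y^3 - 13y^2 - 64y - 48 = (y + 6)(y^3 - 2y^2 - 9y + 18) + (8y^2 - 28y - 156)
  y^3 - 2y^2 - 9y + 18 = ((1/8)y + 3/16)(8y^2 - 28y - 156) + ((63/4)y + 189/4)
  8y^2 - 28y - 156 = ((32/63)y - 208/63)((63/4)y + 189/4) + (0)
Last nonzero remainder: (63/4)y + 189/4. Dividing through by 63/4 gives the monic gcd y + 3.
Then lcm(f, g) = f·g / gcd(f, g); expanding and making the result monic gives the answer.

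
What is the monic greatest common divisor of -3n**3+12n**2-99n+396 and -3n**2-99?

n**2+33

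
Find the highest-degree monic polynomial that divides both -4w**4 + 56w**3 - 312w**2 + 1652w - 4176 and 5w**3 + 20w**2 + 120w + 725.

By polynomial division,
  -4w**4 + 56w**3 - 312w**2 + 1652w - 4176 = (-(4/5)w + 72/5)(5w**3 + 20w**2 + 120w + 725) + (-504w**2 + 504w - 14616)
  5w**3 + 20w**2 + 120w + 725 = (-(5/504)w - 25/504)(-504w**2 + 504w - 14616) + (0)
Last nonzero remainder: -504w**2 + 504w - 14616. Dividing through by -504 gives the monic gcd w**2 - w + 29.

w**2 - w + 29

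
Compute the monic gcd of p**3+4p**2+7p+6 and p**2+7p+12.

1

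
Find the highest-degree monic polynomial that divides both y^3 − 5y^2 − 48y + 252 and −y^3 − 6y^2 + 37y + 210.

By polynomial division,
  y^3 − 5y^2 − 48y + 252 = (−1)(−y^3 − 6y^2 + 37y + 210) + (−11y^2 − 11y + 462)
  −y^3 − 6y^2 + 37y + 210 = ((1/11)y + 5/11)(−11y^2 − 11y + 462) + (0)
Last nonzero remainder: −11y^2 − 11y + 462. Dividing through by −11 gives the monic gcd y^2 + y − 42.

y^2 + y − 42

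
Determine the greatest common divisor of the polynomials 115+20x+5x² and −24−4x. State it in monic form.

1

Apply the Euclidean algorithm:
  5x²+20x+115 = (−(5/4)x+5/2)(−4x−24) + (175)
  −4x−24 = (−(4/175)x−24/175)(175) + (0)
The last nonzero remainder is the constant 175, so the polynomials are coprime and gcd = 1.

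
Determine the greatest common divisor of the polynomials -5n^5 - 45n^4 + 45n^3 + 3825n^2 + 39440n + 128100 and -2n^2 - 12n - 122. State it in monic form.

Euclidean algorithm in ℚ[n]:
  -5n^5 - 45n^4 + 45n^3 + 3825n^2 + 39440n + 128100 = ((5/2)n^3 + (15/2)n^2 - 220n - 1050)(-2n^2 - 12n - 122) + (0)
Last nonzero remainder: -2n^2 - 12n - 122. Dividing through by -2 gives the monic gcd n^2 + 6n + 61.

n^2 + 6n + 61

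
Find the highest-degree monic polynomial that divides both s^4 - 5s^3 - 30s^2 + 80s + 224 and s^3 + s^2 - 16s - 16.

By polynomial division,
  s^4 - 5s^3 - 30s^2 + 80s + 224 = (s - 6)(s^3 + s^2 - 16s - 16) + (-8s^2 + 128)
  s^3 + s^2 - 16s - 16 = (-(1/8)s - 1/8)(-8s^2 + 128) + (0)
Last nonzero remainder: -8s^2 + 128. Dividing through by -8 gives the monic gcd s^2 - 16.

s^2 - 16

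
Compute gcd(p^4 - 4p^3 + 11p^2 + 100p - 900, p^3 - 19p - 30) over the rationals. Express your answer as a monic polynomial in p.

p - 5

Repeated division with remainder:
  p^4 - 4p^3 + 11p^2 + 100p - 900 = (p - 4)(p^3 - 19p - 30) + (30p^2 + 54p - 1020)
  p^3 - 19p - 30 = ((1/30)p - 3/50)(30p^2 + 54p - 1020) + ((456/25)p - 456/5)
  30p^2 + 54p - 1020 = ((125/76)p + 425/38)((456/25)p - 456/5) + (0)
Last nonzero remainder: (456/25)p - 456/5. Dividing through by 456/25 gives the monic gcd p - 5.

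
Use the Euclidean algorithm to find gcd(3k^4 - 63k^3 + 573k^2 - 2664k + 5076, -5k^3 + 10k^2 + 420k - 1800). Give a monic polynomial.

k^2 - 12k + 36

Euclidean algorithm in ℚ[k]:
  3k^4 - 63k^3 + 573k^2 - 2664k + 5076 = (-(3/5)k + 57/5)(-5k^3 + 10k^2 + 420k - 1800) + (711k^2 - 8532k + 25596)
  -5k^3 + 10k^2 + 420k - 1800 = (-(5/711)k - 50/711)(711k^2 - 8532k + 25596) + (0)
Last nonzero remainder: 711k^2 - 8532k + 25596. Dividing through by 711 gives the monic gcd k^2 - 12k + 36.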